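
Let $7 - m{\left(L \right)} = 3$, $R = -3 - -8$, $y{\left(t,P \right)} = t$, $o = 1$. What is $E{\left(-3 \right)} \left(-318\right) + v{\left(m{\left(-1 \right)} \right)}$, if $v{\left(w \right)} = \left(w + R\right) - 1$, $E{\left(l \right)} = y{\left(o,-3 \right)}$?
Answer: $-310$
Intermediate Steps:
$R = 5$ ($R = -3 + 8 = 5$)
$m{\left(L \right)} = 4$ ($m{\left(L \right)} = 7 - 3 = 4$)
$E{\left(l \right)} = 1$
$v{\left(w \right)} = 4 + w$ ($v{\left(w \right)} = \left(w + 5\right) - 1 = \left(5 + w\right) - 1 = 4 + w$)
$E{\left(-3 \right)} \left(-318\right) + v{\left(m{\left(-1 \right)} \right)} = 1 \left(-318\right) + \left(4 + 4\right) = -318 + 8 = -310$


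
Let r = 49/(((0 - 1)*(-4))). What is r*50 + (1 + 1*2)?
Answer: 1231/2 ≈ 615.50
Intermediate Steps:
r = 49/4 (r = 49/((-1*(-4))) = 49/4 ≈ 12.250)
r*50 + (1 + 1*2) = (49/4)*50 + (1 + 1*2) = 1225/2 + (1 + 2) = 1225/2 + 3 = 1231/2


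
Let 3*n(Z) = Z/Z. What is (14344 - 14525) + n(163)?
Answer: -542/3 ≈ -180.67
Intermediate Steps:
n(Z) = ⅓ (n(Z) = (Z/Z)/3 = (⅓)*1 = ⅓)
(14344 - 14525) + n(163) = (14344 - 14525) + ⅓ = -181 + ⅓ = -542/3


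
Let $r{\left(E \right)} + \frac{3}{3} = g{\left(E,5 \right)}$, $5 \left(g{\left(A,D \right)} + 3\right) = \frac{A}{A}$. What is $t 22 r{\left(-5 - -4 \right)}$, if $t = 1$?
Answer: $- \frac{418}{5} \approx -83.6$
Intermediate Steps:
$g{\left(A,D \right)} = - \frac{14}{5}$ ($g{\left(A,D \right)} = -3 + \frac{A \frac{1}{A}}{5} = -3 + \frac{1}{5} \cdot 1 = -3 + \frac{1}{5} = - \frac{14}{5}$)
$r{\left(E \right)} = - \frac{19}{5}$ ($r{\left(E \right)} = -1 - \frac{14}{5} = - \frac{19}{5}$)
$t 22 r{\left(-5 - -4 \right)} = 1 \cdot 22 \left(- \frac{19}{5}\right) = 22 \left(- \frac{19}{5}\right) = - \frac{418}{5}$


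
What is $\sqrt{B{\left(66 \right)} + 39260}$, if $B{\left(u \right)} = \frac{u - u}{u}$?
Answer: $2 \sqrt{9815} \approx 198.14$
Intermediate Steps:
$B{\left(u \right)} = 0$ ($B{\left(u \right)} = \frac{0}{u} = 0$)
$\sqrt{B{\left(66 \right)} + 39260} = \sqrt{0 + 39260} = \sqrt{39260} = 2 \sqrt{9815}$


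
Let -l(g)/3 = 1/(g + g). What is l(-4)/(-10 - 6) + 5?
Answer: 637/128 ≈ 4.9766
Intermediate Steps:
l(g) = -3/(2*g) (l(g) = -3/(g + g) = -3*1/(2*g) = -3/(2*g))
l(-4)/(-10 - 6) + 5 = (-3/2/(-4))/(-10 - 6) + 5 = -3/2*(-1/4)/(-16) + 5 = (3/8)*(-1/16) + 5 = -3/128 + 5 = 637/128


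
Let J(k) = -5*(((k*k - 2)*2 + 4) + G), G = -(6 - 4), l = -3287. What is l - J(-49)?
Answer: 20713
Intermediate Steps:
G = -2 (G = -1*2 = -2)
J(k) = 10 - 10*k² (J(k) = -5*(((k*k - 2)*2 + 4) - 2) = -5*(((k² - 2)*2 + 4) - 2) = -5*(((-2 + k²)*2 + 4) - 2) = -5*(((-4 + 2*k²) + 4) - 2) = -5*(2*k² - 2) = -5*(-2 + 2*k²) = 10 - 10*k²)
l - J(-49) = -3287 - (10 - 10*(-49)²) = -3287 - (10 - 10*2401) = -3287 - (10 - 24010) = -3287 - 1*(-24000) = -3287 + 24000 = 20713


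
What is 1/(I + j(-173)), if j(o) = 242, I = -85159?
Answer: -1/84917 ≈ -1.1776e-5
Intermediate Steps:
1/(I + j(-173)) = 1/(-85159 + 242) = 1/(-84917) = -1/84917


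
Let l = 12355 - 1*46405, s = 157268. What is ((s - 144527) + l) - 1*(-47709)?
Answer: 26400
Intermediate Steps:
l = -34050 (l = 12355 - 46405 = -34050)
((s - 144527) + l) - 1*(-47709) = ((157268 - 144527) - 34050) - 1*(-47709) = (12741 - 34050) + 47709 = -21309 + 47709 = 26400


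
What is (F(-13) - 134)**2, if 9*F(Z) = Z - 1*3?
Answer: 1493284/81 ≈ 18436.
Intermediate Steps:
F(Z) = -1/3 + Z/9 (F(Z) = (Z - 1*3)/9 = (Z - 3)/9 = (-3 + Z)/9 = -1/3 + Z/9)
(F(-13) - 134)**2 = ((-1/3 + (1/9)*(-13)) - 134)**2 = ((-1/3 - 13/9) - 134)**2 = (-16/9 - 134)**2 = (-1222/9)**2 = 1493284/81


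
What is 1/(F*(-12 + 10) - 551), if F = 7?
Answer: -1/565 ≈ -0.0017699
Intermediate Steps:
1/(F*(-12 + 10) - 551) = 1/(7*(-12 + 10) - 551) = 1/(7*(-2) - 551) = 1/(-14 - 551) = 1/(-565) = -1/565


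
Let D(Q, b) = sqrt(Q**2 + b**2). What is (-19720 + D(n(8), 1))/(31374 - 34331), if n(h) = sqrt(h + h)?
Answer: 19720/2957 - sqrt(17)/2957 ≈ 6.6675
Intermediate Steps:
n(h) = sqrt(2)*sqrt(h) (n(h) = sqrt(2*h) = sqrt(2)*sqrt(h))
(-19720 + D(n(8), 1))/(31374 - 34331) = (-19720 + sqrt((sqrt(2)*sqrt(8))**2 + 1**2))/(31374 - 34331) = (-19720 + sqrt((sqrt(2)*(2*sqrt(2)))**2 + 1))/(-2957) = (-19720 + sqrt(4**2 + 1))*(-1/2957) = (-19720 + sqrt(16 + 1))*(-1/2957) = (-19720 + sqrt(17))*(-1/2957) = 19720/2957 - sqrt(17)/2957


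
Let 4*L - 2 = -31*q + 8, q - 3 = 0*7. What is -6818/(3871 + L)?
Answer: -27272/15401 ≈ -1.7708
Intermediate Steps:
q = 3 (q = 3 + 0*7 = 3 + 0 = 3)
L = -83/4 (L = ½ + (-31*3 + 8)/4 = ½ + (-93 + 8)/4 = ½ + (¼)*(-85) = ½ - 85/4 = -83/4 ≈ -20.750)
-6818/(3871 + L) = -6818/(3871 - 83/4) = -6818/15401/4 = -6818*4/15401 = -27272/15401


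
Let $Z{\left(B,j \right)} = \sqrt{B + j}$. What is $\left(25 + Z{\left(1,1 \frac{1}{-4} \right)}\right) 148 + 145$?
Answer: $3845 + 74 \sqrt{3} \approx 3973.2$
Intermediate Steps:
$\left(25 + Z{\left(1,1 \frac{1}{-4} \right)}\right) 148 + 145 = \left(25 + \sqrt{1 + 1 \frac{1}{-4}}\right) 148 + 145 = \left(25 + \sqrt{1 + 1 \left(- \frac{1}{4}\right)}\right) 148 + 145 = \left(25 + \sqrt{1 - \frac{1}{4}}\right) 148 + 145 = \left(25 + \sqrt{\frac{3}{4}}\right) 148 + 145 = \left(25 + \frac{\sqrt{3}}{2}\right) 148 + 145 = \left(3700 + 74 \sqrt{3}\right) + 145 = 3845 + 74 \sqrt{3}$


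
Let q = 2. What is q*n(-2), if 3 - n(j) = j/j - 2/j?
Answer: 2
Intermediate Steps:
n(j) = 2 + 2/j (n(j) = 3 - (j/j - 2/j) = 3 - (1 - 2/j) = 3 + (-1 + 2/j) = 2 + 2/j)
q*n(-2) = 2*(2 + 2/(-2)) = 2*(2 + 2*(-1/2)) = 2*(2 - 1) = 2*1 = 2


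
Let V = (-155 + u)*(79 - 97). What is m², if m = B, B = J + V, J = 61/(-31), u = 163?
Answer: 20475625/961 ≈ 21307.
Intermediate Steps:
V = -144 (V = (-155 + 163)*(79 - 97) = 8*(-18) = -144)
J = -61/31 (J = 61*(-1/31) = -61/31 ≈ -1.9677)
B = -4525/31 (B = -61/31 - 144 = -4525/31 ≈ -145.97)
m = -4525/31 ≈ -145.97
m² = (-4525/31)² = 20475625/961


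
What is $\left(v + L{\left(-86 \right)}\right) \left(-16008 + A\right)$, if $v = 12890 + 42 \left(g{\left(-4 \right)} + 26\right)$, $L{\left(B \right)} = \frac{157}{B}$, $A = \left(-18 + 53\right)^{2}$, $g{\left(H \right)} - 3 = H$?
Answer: $- \frac{17720130789}{86} \approx -2.0605 \cdot 10^{8}$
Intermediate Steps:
$g{\left(H \right)} = 3 + H$
$A = 1225$ ($A = 35^{2} = 1225$)
$v = 13940$ ($v = 12890 + 42 \left(\left(3 - 4\right) + 26\right) = 12890 + 42 \left(-1 + 26\right) = 12890 + 42 \cdot 25 = 12890 + 1050 = 13940$)
$\left(v + L{\left(-86 \right)}\right) \left(-16008 + A\right) = \left(13940 + \frac{157}{-86}\right) \left(-16008 + 1225\right) = \left(13940 + 157 \left(- \frac{1}{86}\right)\right) \left(-14783\right) = \left(13940 - \frac{157}{86}\right) \left(-14783\right) = \frac{1198683}{86} \left(-14783\right) = - \frac{17720130789}{86}$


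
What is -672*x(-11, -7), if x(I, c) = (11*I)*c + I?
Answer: -561792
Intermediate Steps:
x(I, c) = I + 11*I*c (x(I, c) = 11*I*c + I = I + 11*I*c)
-672*x(-11, -7) = -(-7392)*(1 + 11*(-7)) = -(-7392)*(1 - 77) = -(-7392)*(-76) = -672*836 = -561792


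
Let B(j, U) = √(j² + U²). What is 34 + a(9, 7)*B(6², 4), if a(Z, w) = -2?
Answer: 34 - 8*√82 ≈ -38.443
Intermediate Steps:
B(j, U) = √(U² + j²)
34 + a(9, 7)*B(6², 4) = 34 - 2*√(4² + (6²)²) = 34 - 2*√(16 + 36²) = 34 - 2*√(16 + 1296) = 34 - 8*√82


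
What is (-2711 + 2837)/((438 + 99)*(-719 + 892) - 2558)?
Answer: 126/90343 ≈ 0.0013947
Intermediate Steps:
(-2711 + 2837)/((438 + 99)*(-719 + 892) - 2558) = 126/(537*173 - 2558) = 126/(92901 - 2558) = 126/90343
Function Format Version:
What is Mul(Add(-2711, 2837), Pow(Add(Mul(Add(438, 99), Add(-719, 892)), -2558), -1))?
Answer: Rational(126, 90343) ≈ 0.0013947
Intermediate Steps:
Mul(Add(-2711, 2837), Pow(Add(Mul(Add(438, 99), Add(-719, 892)), -2558), -1)) = Mul(126, Pow(Add(Mul(537, 173), -2558), -1)) = Mul(126, Pow(Add(92901, -2558), -1)) = Mul(126, Pow(90343, -1)) = Mul(126, Rational(1, 90343)) = Rational(126, 90343)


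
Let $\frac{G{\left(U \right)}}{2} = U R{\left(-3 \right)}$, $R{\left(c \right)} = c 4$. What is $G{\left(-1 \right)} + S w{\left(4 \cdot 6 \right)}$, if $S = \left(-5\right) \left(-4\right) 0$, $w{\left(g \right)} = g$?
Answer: $24$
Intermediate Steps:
$R{\left(c \right)} = 4 c$
$G{\left(U \right)} = - 24 U$ ($G{\left(U \right)} = 2 U 4 \left(-3\right) = 2 U \left(-12\right) = 2 \left(- 12 U\right) = - 24 U$)
$S = 0$ ($S = 20 \cdot 0 = 0$)
$G{\left(-1 \right)} + S w{\left(4 \cdot 6 \right)} = \left(-24\right) \left(-1\right) + 0 \cdot 4 \cdot 6 = 24 + 0 \cdot 24 = 24 + 0 = 24$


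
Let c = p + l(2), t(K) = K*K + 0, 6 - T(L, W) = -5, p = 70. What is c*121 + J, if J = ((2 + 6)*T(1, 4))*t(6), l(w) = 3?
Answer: 12001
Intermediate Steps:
T(L, W) = 11 (T(L, W) = 6 - 1*(-5) = 6 + 5 = 11)
t(K) = K² (t(K) = K² + 0 = K²)
c = 73 (c = 70 + 3 = 73)
J = 3168 (J = ((2 + 6)*11)*6² = (8*11)*36 = 88*36 = 3168)
c*121 + J = 73*121 + 3168 = 8833 + 3168 = 12001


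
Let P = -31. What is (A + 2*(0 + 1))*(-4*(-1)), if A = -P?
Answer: 132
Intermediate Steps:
A = 31 (A = -1*(-31) = 31)
(A + 2*(0 + 1))*(-4*(-1)) = (31 + 2*(0 + 1))*(-4*(-1)) = (31 + 2*1)*4 = (31 + 2)*4 = 33*4 = 132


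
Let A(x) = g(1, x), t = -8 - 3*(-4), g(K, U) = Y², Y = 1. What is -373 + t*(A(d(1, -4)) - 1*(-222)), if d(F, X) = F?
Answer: 519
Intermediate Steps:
g(K, U) = 1 (g(K, U) = 1² = 1)
t = 4 (t = -8 + 12 = 4)
A(x) = 1
-373 + t*(A(d(1, -4)) - 1*(-222)) = -373 + 4*(1 - 1*(-222)) = -373 + 4*(1 + 222) = -373 + 4*223 = -373 + 892 = 519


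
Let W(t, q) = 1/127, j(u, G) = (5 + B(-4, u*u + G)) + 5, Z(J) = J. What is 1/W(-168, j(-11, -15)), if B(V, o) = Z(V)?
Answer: 127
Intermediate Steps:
B(V, o) = V
j(u, G) = 6 (j(u, G) = (5 - 4) + 5 = 1 + 5 = 6)
W(t, q) = 1/127
1/W(-168, j(-11, -15)) = 1/(1/127) = 127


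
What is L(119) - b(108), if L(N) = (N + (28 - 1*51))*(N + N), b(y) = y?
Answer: 22740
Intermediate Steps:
L(N) = 2*N*(-23 + N) (L(N) = (N + (28 - 51))*(2*N) = (N - 23)*(2*N) = (-23 + N)*(2*N) = 2*N*(-23 + N))
L(119) - b(108) = 2*119*(-23 + 119) - 1*108 = 2*119*96 - 108 = 22848 - 108 = 22740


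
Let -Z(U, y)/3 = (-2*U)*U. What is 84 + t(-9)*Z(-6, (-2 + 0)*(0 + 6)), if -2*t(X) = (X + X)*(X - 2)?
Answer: -21300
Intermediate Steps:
t(X) = -X*(-2 + X) (t(X) = -(X + X)*(X - 2)/2 = -2*X*(-2 + X)/2 = -X*(-2 + X))
Z(U, y) = 6*U² (Z(U, y) = -3*(-2*U)*U = -(-6)*U² = 6*U²)
84 + t(-9)*Z(-6, (-2 + 0)*(0 + 6)) = 84 + (-9*(2 - 1*(-9)))*(6*(-6)²) = 84 + (-9*(2 + 9))*(6*36) = 84 - 9*11*216 = 84 - 99*216 = 84 - 21384 = -21300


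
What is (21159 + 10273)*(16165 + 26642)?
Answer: 1345509624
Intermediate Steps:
(21159 + 10273)*(16165 + 26642) = 31432*42807 = 1345509624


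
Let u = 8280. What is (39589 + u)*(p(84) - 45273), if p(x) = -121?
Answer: -2172965386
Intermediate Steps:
(39589 + u)*(p(84) - 45273) = (39589 + 8280)*(-121 - 45273) = 47869*(-45394) = -2172965386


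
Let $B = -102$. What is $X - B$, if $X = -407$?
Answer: $-305$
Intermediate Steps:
$X - B = -407 - -102 = -407 + 102 = -305$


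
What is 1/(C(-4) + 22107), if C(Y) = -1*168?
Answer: 1/21939 ≈ 4.5581e-5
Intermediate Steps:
C(Y) = -168
1/(C(-4) + 22107) = 1/(-168 + 22107) = 1/21939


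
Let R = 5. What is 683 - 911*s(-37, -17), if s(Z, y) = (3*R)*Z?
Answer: 506288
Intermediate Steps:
s(Z, y) = 15*Z (s(Z, y) = (3*5)*Z = 15*Z)
683 - 911*s(-37, -17) = 683 - 13665*(-37) = 683 - 911*(-555) = 683 + 505605 = 506288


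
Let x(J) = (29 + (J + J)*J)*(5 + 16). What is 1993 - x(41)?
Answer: -69218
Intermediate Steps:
x(J) = 609 + 42*J² (x(J) = (29 + (2*J)*J)*21 = (29 + 2*J²)*21 = 609 + 42*J²)
1993 - x(41) = 1993 - (609 + 42*41²) = 1993 - (609 + 42*1681) = 1993 - (609 + 70602) = 1993 - 1*71211 = 1993 - 71211 = -69218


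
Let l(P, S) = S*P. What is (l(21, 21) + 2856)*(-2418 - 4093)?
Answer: -21466767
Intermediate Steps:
l(P, S) = P*S
(l(21, 21) + 2856)*(-2418 - 4093) = (21*21 + 2856)*(-2418 - 4093) = (441 + 2856)*(-6511) = 3297*(-6511) = -21466767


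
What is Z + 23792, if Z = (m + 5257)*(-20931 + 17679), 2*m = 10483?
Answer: -34117330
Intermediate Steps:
m = 10483/2 (m = (½)*10483 = 10483/2 ≈ 5241.5)
Z = -34141122 (Z = (10483/2 + 5257)*(-20931 + 17679) = (20997/2)*(-3252) = -34141122)
Z + 23792 = -34141122 + 23792 = -34117330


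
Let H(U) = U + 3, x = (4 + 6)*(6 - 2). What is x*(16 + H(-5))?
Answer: 560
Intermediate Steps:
x = 40 (x = 10*4 = 40)
H(U) = 3 + U
x*(16 + H(-5)) = 40*(16 + (3 - 5)) = 40*(16 - 2) = 40*14 = 560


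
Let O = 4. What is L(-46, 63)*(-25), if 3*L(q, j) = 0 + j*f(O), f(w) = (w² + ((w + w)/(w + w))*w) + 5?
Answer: -13125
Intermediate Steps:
f(w) = 5 + w + w² (f(w) = (w² + ((2*w)/((2*w)))*w) + 5 = (w² + ((2*w)*(1/(2*w)))*w) + 5 = (w² + 1*w) + 5 = (w² + w) + 5 = (w + w²) + 5 = 5 + w + w²)
L(q, j) = 25*j/3 (L(q, j) = (0 + j*(5 + 4 + 4²))/3 = (0 + j*(5 + 4 + 16))/3 = (0 + j*25)/3 = (0 + 25*j)/3 = (25*j)/3 = 25*j/3)
L(-46, 63)*(-25) = ((25/3)*63)*(-25) = 525*(-25) = -13125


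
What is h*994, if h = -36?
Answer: -35784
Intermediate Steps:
h*994 = -36*994 = -35784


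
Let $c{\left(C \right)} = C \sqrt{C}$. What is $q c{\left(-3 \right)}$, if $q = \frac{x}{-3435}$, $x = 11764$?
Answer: $\frac{11764 i \sqrt{3}}{1145} \approx 17.796 i$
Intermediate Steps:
$q = - \frac{11764}{3435}$ ($q = \frac{11764}{-3435} = 11764 \left(- \frac{1}{3435}\right) = - \frac{11764}{3435} \approx -3.4247$)
$c{\left(C \right)} = C^{\frac{3}{2}}$
$q c{\left(-3 \right)} = - \frac{11764 \left(-3\right)^{\frac{3}{2}}}{3435} = - \frac{11764 \left(- 3 i \sqrt{3}\right)}{3435} = \frac{11764 i \sqrt{3}}{1145}$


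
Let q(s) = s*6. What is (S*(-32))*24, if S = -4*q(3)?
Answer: 55296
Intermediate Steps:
q(s) = 6*s
S = -72 (S = -24*3 = -4*18 = -72)
(S*(-32))*24 = -72*(-32)*24 = 2304*24 = 55296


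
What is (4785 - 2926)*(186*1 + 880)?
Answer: 1981694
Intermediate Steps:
(4785 - 2926)*(186*1 + 880) = 1859*(186 + 880) = 1859*1066 = 1981694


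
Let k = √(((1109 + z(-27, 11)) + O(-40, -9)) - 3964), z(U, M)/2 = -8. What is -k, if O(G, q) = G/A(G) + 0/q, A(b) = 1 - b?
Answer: -I*√4827791/41 ≈ -53.591*I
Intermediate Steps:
z(U, M) = -16 (z(U, M) = 2*(-8) = -16)
O(G, q) = G/(1 - G) (O(G, q) = G/(1 - G) + 0/q = G/(1 - G) + 0 = G/(1 - G))
k = I*√4827791/41 (k = √(((1109 - 16) - 1*(-40)/(-1 - 40)) - 3964) = √((1093 - 1*(-40)/(-41)) - 3964) = √((1093 - 1*(-40)*(-1/41)) - 3964) = √((1093 - 40/41) - 3964) = √(44773/41 - 3964) = √(-117751/41) = I*√4827791/41 ≈ 53.591*I)
-k = -I*√4827791/41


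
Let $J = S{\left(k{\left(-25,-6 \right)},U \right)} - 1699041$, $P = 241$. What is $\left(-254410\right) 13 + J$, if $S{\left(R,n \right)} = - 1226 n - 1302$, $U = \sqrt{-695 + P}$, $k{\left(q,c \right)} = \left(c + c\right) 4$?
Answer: $-5007673 - 1226 i \sqrt{454} \approx -5.0077 \cdot 10^{6} - 26123.0 i$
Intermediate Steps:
$k{\left(q,c \right)} = 8 c$ ($k{\left(q,c \right)} = 2 c 4 = 8 c$)
$U = i \sqrt{454}$ ($U = \sqrt{-695 + 241} = \sqrt{-454} = i \sqrt{454} \approx 21.307 i$)
$S{\left(R,n \right)} = -1302 - 1226 n$
$J = -1700343 - 1226 i \sqrt{454}$ ($J = \left(-1302 - 1226 i \sqrt{454}\right) - 1699041 = -1700343 - 1226 i \sqrt{454} \approx -1.7003 \cdot 10^{6} - 26123.0 i$)
$\left(-254410\right) 13 + J = \left(-254410\right) 13 - \left(1700343 + 1226 i \sqrt{454}\right) = -3307330 - \left(1700343 + 1226 i \sqrt{454}\right) = -5007673 - 1226 i \sqrt{454}$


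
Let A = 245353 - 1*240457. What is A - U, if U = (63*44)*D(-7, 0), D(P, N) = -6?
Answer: 21528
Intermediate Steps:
A = 4896 (A = 245353 - 240457 = 4896)
U = -16632 (U = (63*44)*(-6) = 2772*(-6) = -16632)
A - U = 4896 - 1*(-16632) = 4896 + 16632 = 21528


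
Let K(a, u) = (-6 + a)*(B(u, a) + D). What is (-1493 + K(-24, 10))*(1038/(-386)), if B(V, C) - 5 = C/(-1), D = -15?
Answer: 992847/193 ≈ 5144.3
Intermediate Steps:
B(V, C) = 5 - C (B(V, C) = 5 + C/(-1) = 5 + C*(-1) = 5 - C)
K(a, u) = (-10 - a)*(-6 + a) (K(a, u) = (-6 + a)*((5 - a) - 15) = (-6 + a)*(-10 - a) = (-10 - a)*(-6 + a))
(-1493 + K(-24, 10))*(1038/(-386)) = (-1493 + (60 - 1*(-24)² - 4*(-24)))*(1038/(-386)) = (-1493 + (60 - 1*576 + 96))*(1038*(-1/386)) = (-1493 + (60 - 576 + 96))*(-519/193) = (-1493 - 420)*(-519/193) = -1913*(-519/193) = 992847/193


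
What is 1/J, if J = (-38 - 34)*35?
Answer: -1/2520 ≈ -0.00039683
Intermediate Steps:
J = -2520 (J = -72*35 = -2520)
1/J = 1/(-2520) = -1/2520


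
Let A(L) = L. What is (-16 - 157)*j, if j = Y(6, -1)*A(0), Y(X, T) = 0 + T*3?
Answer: 0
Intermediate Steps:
Y(X, T) = 3*T (Y(X, T) = 0 + 3*T = 3*T)
j = 0 (j = (3*(-1))*0 = -3*0 = 0)
(-16 - 157)*j = (-16 - 157)*0 = -173*0 = 0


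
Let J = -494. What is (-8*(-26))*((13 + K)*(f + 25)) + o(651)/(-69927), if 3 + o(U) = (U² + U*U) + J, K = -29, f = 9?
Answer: -7913227009/69927 ≈ -1.1316e+5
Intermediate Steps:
o(U) = -497 + 2*U² (o(U) = -3 + ((U² + U*U) - 494) = -3 + ((U² + U²) - 494) = -3 + (2*U² - 494) = -3 + (-494 + 2*U²) = -497 + 2*U²)
(-8*(-26))*((13 + K)*(f + 25)) + o(651)/(-69927) = (-8*(-26))*((13 - 29)*(9 + 25)) + (-497 + 2*651²)/(-69927) = 208*(-16*34) + (-497 + 2*423801)*(-1/69927) = 208*(-544) + (-497 + 847602)*(-1/69927) = -113152 + 847105*(-1/69927) = -113152 - 847105/69927 = -7913227009/69927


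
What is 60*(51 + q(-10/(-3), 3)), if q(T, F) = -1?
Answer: 3000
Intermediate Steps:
60*(51 + q(-10/(-3), 3)) = 60*(51 - 1) = 60*50 = 3000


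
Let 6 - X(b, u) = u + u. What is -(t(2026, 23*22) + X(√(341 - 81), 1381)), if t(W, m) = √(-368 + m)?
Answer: 2756 - √138 ≈ 2744.3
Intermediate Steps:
X(b, u) = 6 - 2*u (X(b, u) = 6 - (u + u) = 6 - 2*u)
-(t(2026, 23*22) + X(√(341 - 81), 1381)) = -(√(-368 + 23*22) + (6 - 2*1381)) = -(√(-368 + 506) + (6 - 2762)) = -(√138 - 2756) = -(-2756 + √138) = 2756 - √138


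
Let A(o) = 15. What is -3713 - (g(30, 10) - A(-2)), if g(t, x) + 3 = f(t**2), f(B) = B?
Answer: -4595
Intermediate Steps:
g(t, x) = -3 + t**2
-3713 - (g(30, 10) - A(-2)) = -3713 - ((-3 + 30**2) - 1*15) = -3713 - ((-3 + 900) - 15) = -3713 - (897 - 15) = -3713 - 1*882 = -3713 - 882 = -4595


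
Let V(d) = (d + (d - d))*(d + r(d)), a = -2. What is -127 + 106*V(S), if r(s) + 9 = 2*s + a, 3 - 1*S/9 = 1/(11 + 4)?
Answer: 4768097/25 ≈ 1.9072e+5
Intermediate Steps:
S = 132/5 (S = 27 - 9/(11 + 4) = 27 - 9/15 = 27 - 9*1/15 = 27 - 3/5 = 132/5 ≈ 26.400)
r(s) = -11 + 2*s (r(s) = -9 + (2*s - 2) = -9 + (-2 + 2*s) = -11 + 2*s)
V(d) = d*(-11 + 3*d) (V(d) = (d + (d - d))*(d + (-11 + 2*d)) = (d + 0)*(-11 + 3*d) = d*(-11 + 3*d))
-127 + 106*V(S) = -127 + 106*(132*(-11 + 3*(132/5))/5) = -127 + 106*(132*(-11 + 396/5)/5) = -127 + 106*((132/5)*(341/5)) = -127 + 106*(45012/25) = -127 + 4771272/25 = 4768097/25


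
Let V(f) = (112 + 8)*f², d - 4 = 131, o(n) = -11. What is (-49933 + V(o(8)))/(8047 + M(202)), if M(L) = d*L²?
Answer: -35413/5516587 ≈ -0.0064194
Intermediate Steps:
d = 135 (d = 4 + 131 = 135)
M(L) = 135*L²
V(f) = 120*f²
(-49933 + V(o(8)))/(8047 + M(202)) = (-49933 + 120*(-11)²)/(8047 + 135*202²) = (-49933 + 120*121)/(8047 + 135*40804) = (-49933 + 14520)/(8047 + 5508540) = -35413/5516587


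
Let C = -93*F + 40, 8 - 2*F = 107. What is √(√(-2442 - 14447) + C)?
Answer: √(18574 + 4*I*√16889)/2 ≈ 68.15 + 0.95347*I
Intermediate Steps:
F = -99/2 (F = 4 - ½*107 = 4 - 107/2 = -99/2 ≈ -49.500)
C = 9287/2 (C = -93*(-99/2) + 40 = 9207/2 + 40 = 9287/2 ≈ 4643.5)
√(√(-2442 - 14447) + C) = √(√(-2442 - 14447) + 9287/2) = √(√(-16889) + 9287/2) = √(I*√16889 + 9287/2) = √(9287/2 + I*√16889)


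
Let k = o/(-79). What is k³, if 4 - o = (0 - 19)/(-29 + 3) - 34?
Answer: -909853209/8665653464 ≈ -0.10500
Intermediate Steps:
o = 969/26 (o = 4 - ((0 - 19)/(-29 + 3) - 34) = 4 - (-19/(-26) - 34) = 4 - (-19*(-1/26) - 34) = 4 - (19/26 - 34) = 4 - 1*(-865/26) = 4 + 865/26 = 969/26 ≈ 37.269)
k = -969/2054 (k = (969/26)/(-79) = (969/26)*(-1/79) = -969/2054 ≈ -0.47176)
k³ = (-969/2054)³ = -909853209/8665653464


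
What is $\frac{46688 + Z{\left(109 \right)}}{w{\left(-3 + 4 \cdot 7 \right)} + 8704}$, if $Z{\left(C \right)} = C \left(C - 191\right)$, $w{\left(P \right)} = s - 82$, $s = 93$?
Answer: $\frac{7550}{1743} \approx 4.3316$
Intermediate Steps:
$w{\left(P \right)} = 11$ ($w{\left(P \right)} = 93 - 82 = 11$)
$Z{\left(C \right)} = C \left(-191 + C\right)$
$\frac{46688 + Z{\left(109 \right)}}{w{\left(-3 + 4 \cdot 7 \right)} + 8704} = \frac{46688 + 109 \left(-191 + 109\right)}{11 + 8704} = \frac{46688 + 109 \left(-82\right)}{8715} = \left(46688 - 8938\right) \frac{1}{8715} = 37750 \cdot \frac{1}{8715} = \frac{7550}{1743}$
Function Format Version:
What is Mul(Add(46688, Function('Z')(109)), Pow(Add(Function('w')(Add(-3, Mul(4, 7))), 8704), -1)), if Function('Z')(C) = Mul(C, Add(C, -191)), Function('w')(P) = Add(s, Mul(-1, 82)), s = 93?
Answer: Rational(7550, 1743) ≈ 4.3316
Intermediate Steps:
Function('w')(P) = 11 (Function('w')(P) = Add(93, Mul(-1, 82)) = Add(93, -82) = 11)
Function('Z')(C) = Mul(C, Add(-191, C))
Mul(Add(46688, Function('Z')(109)), Pow(Add(Function('w')(Add(-3, Mul(4, 7))), 8704), -1)) = Mul(Add(46688, Mul(109, Add(-191, 109))), Pow(Add(11, 8704), -1)) = Mul(Add(46688, Mul(109, -82)), Pow(8715, -1)) = Mul(Add(46688, -8938), Rational(1, 8715)) = Mul(37750, Rational(1, 8715)) = Rational(7550, 1743)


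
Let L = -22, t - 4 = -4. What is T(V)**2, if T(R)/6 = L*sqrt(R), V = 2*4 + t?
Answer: 139392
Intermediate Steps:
t = 0 (t = 4 - 4 = 0)
V = 8 (V = 2*4 + 0 = 8 + 0 = 8)
T(R) = -132*sqrt(R) (T(R) = 6*(-22*sqrt(R)) = -132*sqrt(R))
T(V)**2 = (-264*sqrt(2))**2 = 139392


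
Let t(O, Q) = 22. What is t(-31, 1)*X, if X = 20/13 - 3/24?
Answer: 1617/52 ≈ 31.096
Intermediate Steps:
X = 147/104 (X = 20*(1/13) - 3*1/24 = 20/13 - ⅛ = 147/104 ≈ 1.4135)
t(-31, 1)*X = 22*(147/104) = 1617/52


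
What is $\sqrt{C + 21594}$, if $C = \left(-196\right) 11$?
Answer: $\sqrt{19438} \approx 139.42$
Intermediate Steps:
$C = -2156$
$\sqrt{C + 21594} = \sqrt{-2156 + 21594} = \sqrt{19438}$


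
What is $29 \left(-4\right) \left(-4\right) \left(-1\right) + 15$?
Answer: $-449$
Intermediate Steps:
$29 \left(-4\right) \left(-4\right) \left(-1\right) + 15 = 29 \cdot 16 \left(-1\right) + 15 = 29 \left(-16\right) + 15 = -464 + 15 = -449$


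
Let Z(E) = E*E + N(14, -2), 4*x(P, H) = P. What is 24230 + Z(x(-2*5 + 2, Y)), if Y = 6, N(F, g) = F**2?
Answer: 24430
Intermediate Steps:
x(P, H) = P/4
Z(E) = 196 + E**2 (Z(E) = E*E + 14**2 = E**2 + 196 = 196 + E**2)
24230 + Z(x(-2*5 + 2, Y)) = 24230 + (196 + ((-2*5 + 2)/4)**2) = 24230 + (196 + ((-10 + 2)/4)**2) = 24230 + (196 + ((1/4)*(-8))**2) = 24230 + (196 + (-2)**2) = 24230 + (196 + 4) = 24230 + 200 = 24430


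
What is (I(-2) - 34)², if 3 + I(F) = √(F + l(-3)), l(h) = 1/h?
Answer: (111 - I*√21)²/9 ≈ 1366.7 - 113.04*I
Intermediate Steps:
I(F) = -3 + √(-⅓ + F) (I(F) = -3 + √(F + 1/(-3)) = -3 + √(F - ⅓) = -3 + √(-⅓ + F))
(I(-2) - 34)² = ((-3 + √(-3 + 9*(-2))/3) - 34)² = ((-3 + √(-3 - 18)/3) - 34)² = ((-3 + √(-21)/3) - 34)² = ((-3 + (I*√21)/3) - 34)² = ((-3 + I*√21/3) - 34)² = (-37 + I*√21/3)²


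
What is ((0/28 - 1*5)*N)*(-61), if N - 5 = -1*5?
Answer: 0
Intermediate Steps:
N = 0 (N = 5 - 1*5 = 5 - 5 = 0)
((0/28 - 1*5)*N)*(-61) = ((0/28 - 1*5)*0)*(-61) = ((0*(1/28) - 5)*0)*(-61) = ((0 - 5)*0)*(-61) = -5*0*(-61) = 0*(-61) = 0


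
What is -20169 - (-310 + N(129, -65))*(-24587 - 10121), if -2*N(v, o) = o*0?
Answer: -10779649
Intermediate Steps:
N(v, o) = 0 (N(v, o) = -o*0/2 = -½*0 = 0)
-20169 - (-310 + N(129, -65))*(-24587 - 10121) = -20169 - (-310 + 0)*(-24587 - 10121) = -20169 - (-310)*(-34708) = -20169 - 1*10759480 = -20169 - 10759480 = -10779649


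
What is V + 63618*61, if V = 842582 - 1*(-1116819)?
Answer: 5840099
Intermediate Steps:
V = 1959401 (V = 842582 + 1116819 = 1959401)
V + 63618*61 = 1959401 + 63618*61 = 1959401 + 3880698 = 5840099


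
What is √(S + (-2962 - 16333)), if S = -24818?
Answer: I*√44113 ≈ 210.03*I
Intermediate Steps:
√(S + (-2962 - 16333)) = √(-24818 + (-2962 - 16333)) = √(-24818 - 19295) = √(-44113) = I*√44113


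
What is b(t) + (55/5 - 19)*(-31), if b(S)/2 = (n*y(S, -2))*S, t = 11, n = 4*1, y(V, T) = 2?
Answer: 424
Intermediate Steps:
n = 4
b(S) = 16*S (b(S) = 2*((4*2)*S) = 2*(8*S) = 16*S)
b(t) + (55/5 - 19)*(-31) = 16*11 + (55/5 - 19)*(-31) = 176 + (55*(⅕) - 19)*(-31) = 176 + (11 - 19)*(-31) = 176 - 8*(-31) = 176 + 248 = 424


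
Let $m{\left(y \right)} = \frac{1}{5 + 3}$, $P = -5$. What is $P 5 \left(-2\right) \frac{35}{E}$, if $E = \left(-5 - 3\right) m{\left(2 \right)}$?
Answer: $-1750$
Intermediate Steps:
$m{\left(y \right)} = \frac{1}{8}$
$E = -1$ ($E = \left(-5 - 3\right) \frac{1}{8} = \left(-8\right) \frac{1}{8} = -1$)
$P 5 \left(-2\right) \frac{35}{E} = \left(-5\right) 5 \left(-2\right) \frac{35}{-1} = \left(-25\right) \left(-2\right) 35 \left(-1\right) = 50 \left(-35\right) = -1750$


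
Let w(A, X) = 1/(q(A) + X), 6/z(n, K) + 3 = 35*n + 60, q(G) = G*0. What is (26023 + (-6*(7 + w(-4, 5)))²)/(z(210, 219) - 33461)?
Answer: -1721463339/2065380175 ≈ -0.83348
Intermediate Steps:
q(G) = 0
z(n, K) = 6/(57 + 35*n) (z(n, K) = 6/(-3 + (35*n + 60)) = 6/(-3 + (60 + 35*n)) = 6/(57 + 35*n))
w(A, X) = 1/X (w(A, X) = 1/(0 + X) = 1/X)
(26023 + (-6*(7 + w(-4, 5)))²)/(z(210, 219) - 33461) = (26023 + (-6*(7 + 1/5))²)/(6/(57 + 35*210) - 33461) = (26023 + (-6*(7 + ⅕))²)/(6/(57 + 7350) - 33461) = (26023 + (-6*36/5)²)/(6/7407 - 33461) = (26023 + (-216/5)²)/(6*(1/7407) - 33461) = (26023 + 46656/25)/(2/2469 - 33461) = 697231/(25*(-82615207/2469)) = (697231/25)*(-2469/82615207) = -1721463339/2065380175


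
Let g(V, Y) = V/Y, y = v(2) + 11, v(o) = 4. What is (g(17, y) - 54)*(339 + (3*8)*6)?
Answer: -127673/5 ≈ -25535.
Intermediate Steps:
y = 15 (y = 4 + 11 = 15)
(g(17, y) - 54)*(339 + (3*8)*6) = (17/15 - 54)*(339 + (3*8)*6) = (17*(1/15) - 54)*(339 + 24*6) = (17/15 - 54)*(339 + 144) = -793/15*483 = -127673/5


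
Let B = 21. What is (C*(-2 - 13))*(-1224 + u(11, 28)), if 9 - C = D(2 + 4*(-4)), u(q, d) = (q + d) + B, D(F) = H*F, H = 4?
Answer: 1134900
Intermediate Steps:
D(F) = 4*F
u(q, d) = 21 + d + q (u(q, d) = (q + d) + 21 = (d + q) + 21 = 21 + d + q)
C = 65 (C = 9 - 4*(2 + 4*(-4)) = 9 - 4*(2 - 16) = 9 - 4*(-14) = 9 - 1*(-56) = 9 + 56 = 65)
(C*(-2 - 13))*(-1224 + u(11, 28)) = (65*(-2 - 13))*(-1224 + (21 + 28 + 11)) = (65*(-15))*(-1224 + 60) = -975*(-1164) = 1134900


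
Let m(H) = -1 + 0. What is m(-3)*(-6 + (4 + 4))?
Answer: -2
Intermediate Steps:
m(H) = -1
m(-3)*(-6 + (4 + 4)) = -(-6 + (4 + 4)) = -(-6 + 8) = -1*2 = -2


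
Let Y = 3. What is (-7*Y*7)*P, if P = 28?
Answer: -4116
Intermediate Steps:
(-7*Y*7)*P = (-7*3*7)*28 = -21*7*28 = -147*28 = -4116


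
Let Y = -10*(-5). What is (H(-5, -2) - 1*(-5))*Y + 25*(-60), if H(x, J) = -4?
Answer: -1450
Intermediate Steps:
Y = 50
(H(-5, -2) - 1*(-5))*Y + 25*(-60) = (-4 - 1*(-5))*50 + 25*(-60) = (-4 + 5)*50 - 1500 = 1*50 - 1500 = 50 - 1500 = -1450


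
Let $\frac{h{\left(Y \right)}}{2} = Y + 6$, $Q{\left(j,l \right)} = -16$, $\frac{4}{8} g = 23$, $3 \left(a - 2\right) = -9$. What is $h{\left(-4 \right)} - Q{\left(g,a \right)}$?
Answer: $20$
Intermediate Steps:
$a = -1$ ($a = 2 + \frac{1}{3} \left(-9\right) = 2 - 3 = -1$)
$g = 46$ ($g = 2 \cdot 23 = 46$)
$h{\left(Y \right)} = 12 + 2 Y$ ($h{\left(Y \right)} = 2 \left(Y + 6\right) = 2 \left(6 + Y\right) = 12 + 2 Y$)
$h{\left(-4 \right)} - Q{\left(g,a \right)} = \left(12 + 2 \left(-4\right)\right) - -16 = \left(12 - 8\right) + 16 = 4 + 16 = 20$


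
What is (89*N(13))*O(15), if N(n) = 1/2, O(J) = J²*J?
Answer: 300375/2 ≈ 1.5019e+5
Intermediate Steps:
O(J) = J³
N(n) = ½
(89*N(13))*O(15) = (89*(½))*15³ = (89/2)*3375 = 300375/2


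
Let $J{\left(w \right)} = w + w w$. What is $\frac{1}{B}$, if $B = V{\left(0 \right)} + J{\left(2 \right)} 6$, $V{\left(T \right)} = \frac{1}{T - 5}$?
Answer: $\frac{5}{179} \approx 0.027933$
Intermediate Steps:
$J{\left(w \right)} = w + w^{2}$
$V{\left(T \right)} = \frac{1}{-5 + T}$
$B = \frac{179}{5}$ ($B = \frac{1}{-5 + 0} + 2 \left(1 + 2\right) 6 = \frac{1}{-5} + 2 \cdot 3 \cdot 6 = - \frac{1}{5} + 6 \cdot 6 = - \frac{1}{5} + 36 = \frac{179}{5} \approx 35.8$)
$\frac{1}{B} = \frac{1}{\frac{179}{5}} = \frac{5}{179}$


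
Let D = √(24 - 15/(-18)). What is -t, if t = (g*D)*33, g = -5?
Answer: 55*√894/2 ≈ 822.25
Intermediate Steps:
D = √894/6 (D = √(24 - 15*(-1/18)) = √(24 + ⅚) = √(149/6) = √894/6 ≈ 4.9833)
t = -55*√894/2 (t = -5*√894/6*33 = -55*√894/2 ≈ -822.25)
-t = -(-55)*√894/2 = 55*√894/2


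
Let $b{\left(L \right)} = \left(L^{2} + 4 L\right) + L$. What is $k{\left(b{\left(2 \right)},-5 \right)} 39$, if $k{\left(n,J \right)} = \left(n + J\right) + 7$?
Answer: $624$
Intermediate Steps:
$b{\left(L \right)} = L^{2} + 5 L$
$k{\left(n,J \right)} = 7 + J + n$ ($k{\left(n,J \right)} = \left(J + n\right) + 7 = 7 + J + n$)
$k{\left(b{\left(2 \right)},-5 \right)} 39 = \left(7 - 5 + 2 \left(5 + 2\right)\right) 39 = \left(7 - 5 + 2 \cdot 7\right) 39 = \left(7 - 5 + 14\right) 39 = 16 \cdot 39 = 624$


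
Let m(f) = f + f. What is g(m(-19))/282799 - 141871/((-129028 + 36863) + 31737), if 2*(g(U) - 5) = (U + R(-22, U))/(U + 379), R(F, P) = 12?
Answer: 291092667595/123985989116 ≈ 2.3478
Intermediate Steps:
m(f) = 2*f
g(U) = 5 + (12 + U)/(2*(379 + U)) (g(U) = 5 + ((U + 12)/(U + 379))/2 = 5 + ((12 + U)/(379 + U))/2 = 5 + (12 + U)/(2*(379 + U)))
g(m(-19))/282799 - 141871/((-129028 + 36863) + 31737) = ((3802 + 11*(2*(-19)))/(2*(379 + 2*(-19))))/282799 - 141871/((-129028 + 36863) + 31737) = ((3802 + 11*(-38))/(2*(379 - 38)))*(1/282799) - 141871/(-92165 + 31737) = ((1/2)*(3802 - 418)/341)*(1/282799) - 141871/(-60428) = ((1/2)*(1/341)*3384)*(1/282799) - 141871*(-1/60428) = (1692/341)*(1/282799) + 141871/60428 = 36/2051797 + 141871/60428 = 291092667595/123985989116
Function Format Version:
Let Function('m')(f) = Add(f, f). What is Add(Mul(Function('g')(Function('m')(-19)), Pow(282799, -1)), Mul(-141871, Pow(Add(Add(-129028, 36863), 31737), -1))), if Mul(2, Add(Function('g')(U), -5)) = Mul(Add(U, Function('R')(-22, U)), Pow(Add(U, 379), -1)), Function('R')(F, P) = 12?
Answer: Rational(291092667595, 123985989116) ≈ 2.3478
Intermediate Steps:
Function('m')(f) = Mul(2, f)
Function('g')(U) = Add(5, Mul(Rational(1, 2), Pow(Add(379, U), -1), Add(12, U))) (Function('g')(U) = Add(5, Mul(Rational(1, 2), Mul(Add(U, 12), Pow(Add(U, 379), -1)))) = Add(5, Mul(Rational(1, 2), Mul(Add(12, U), Pow(Add(379, U), -1)))) = Add(5, Mul(Rational(1, 2), Mul(Pow(Add(379, U), -1), Add(12, U)))) = Add(5, Mul(Rational(1, 2), Pow(Add(379, U), -1), Add(12, U))))
Add(Mul(Function('g')(Function('m')(-19)), Pow(282799, -1)), Mul(-141871, Pow(Add(Add(-129028, 36863), 31737), -1))) = Add(Mul(Mul(Rational(1, 2), Pow(Add(379, Mul(2, -19)), -1), Add(3802, Mul(11, Mul(2, -19)))), Pow(282799, -1)), Mul(-141871, Pow(Add(Add(-129028, 36863), 31737), -1))) = Add(Mul(Mul(Rational(1, 2), Pow(Add(379, -38), -1), Add(3802, Mul(11, -38))), Rational(1, 282799)), Mul(-141871, Pow(Add(-92165, 31737), -1))) = Add(Mul(Mul(Rational(1, 2), Pow(341, -1), Add(3802, -418)), Rational(1, 282799)), Mul(-141871, Pow(-60428, -1))) = Add(Mul(Mul(Rational(1, 2), Rational(1, 341), 3384), Rational(1, 282799)), Mul(-141871, Rational(-1, 60428))) = Add(Mul(Rational(1692, 341), Rational(1, 282799)), Rational(141871, 60428)) = Add(Rational(36, 2051797), Rational(141871, 60428)) = Rational(291092667595, 123985989116)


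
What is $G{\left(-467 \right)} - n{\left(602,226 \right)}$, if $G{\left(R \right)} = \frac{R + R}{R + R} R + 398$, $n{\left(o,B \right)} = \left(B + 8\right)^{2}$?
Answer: $-54825$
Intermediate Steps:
$n{\left(o,B \right)} = \left(8 + B\right)^{2}$
$G{\left(R \right)} = 398 + R$ ($G{\left(R \right)} = \frac{2 R}{2 R} R + 398 = 2 R \frac{1}{2 R} R + 398 = 1 R + 398 = R + 398 = 398 + R$)
$G{\left(-467 \right)} - n{\left(602,226 \right)} = \left(398 - 467\right) - \left(8 + 226\right)^{2} = -69 - 234^{2} = -69 - 54756 = -54825$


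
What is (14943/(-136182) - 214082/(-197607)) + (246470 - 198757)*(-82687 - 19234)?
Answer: -43621558544971152493/8970172158 ≈ -4.8630e+9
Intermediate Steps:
(14943/(-136182) - 214082/(-197607)) + (246470 - 198757)*(-82687 - 19234) = (14943*(-1/136182) - 214082*(-1/197607)) + 47713*(-101921) = (-4981/45394 + 214082/197607) - 4862956673 = 8733757841/8970172158 - 4862956673 = -43621558544971152493/8970172158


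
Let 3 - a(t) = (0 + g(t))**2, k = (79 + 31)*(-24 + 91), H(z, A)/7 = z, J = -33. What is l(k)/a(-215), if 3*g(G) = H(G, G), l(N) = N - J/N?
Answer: -44441127/1517548660 ≈ -0.029285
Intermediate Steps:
H(z, A) = 7*z
k = 7370 (k = 110*67 = 7370)
l(N) = N + 33/N (l(N) = N - (-33)/N = N + 33/N)
g(G) = 7*G/3 (g(G) = (7*G)/3 = 7*G/3)
a(t) = 3 - 49*t**2/9 (a(t) = 3 - (0 + 7*t/3)**2 = 3 - (7*t/3)**2 = 3 - 49*t**2/9)
l(k)/a(-215) = (7370 + 33/7370)/(3 - 49/9*(-215)**2) = (7370 + 33*(1/7370))/(3 - 49/9*46225) = (7370 + 3/670)/(3 - 2265025/9) = 4937903/(670*(-2264998/9)) = (4937903/670)*(-9/2264998) = -44441127/1517548660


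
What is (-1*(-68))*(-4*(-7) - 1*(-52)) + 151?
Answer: 5591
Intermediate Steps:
(-1*(-68))*(-4*(-7) - 1*(-52)) + 151 = 68*(28 + 52) + 151 = 68*80 + 151 = 5440 + 151 = 5591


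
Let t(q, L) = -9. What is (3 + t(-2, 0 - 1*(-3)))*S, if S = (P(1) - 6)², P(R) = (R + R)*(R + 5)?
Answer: -216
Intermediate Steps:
P(R) = 2*R*(5 + R) (P(R) = (2*R)*(5 + R) = 2*R*(5 + R))
S = 36 (S = (2*1*(5 + 1) - 6)² = (2*1*6 - 6)² = (12 - 6)² = 6² = 36)
(3 + t(-2, 0 - 1*(-3)))*S = (3 - 9)*36 = -6*36 = -216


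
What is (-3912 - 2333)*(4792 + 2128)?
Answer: -43215400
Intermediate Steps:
(-3912 - 2333)*(4792 + 2128) = -6245*6920 = -43215400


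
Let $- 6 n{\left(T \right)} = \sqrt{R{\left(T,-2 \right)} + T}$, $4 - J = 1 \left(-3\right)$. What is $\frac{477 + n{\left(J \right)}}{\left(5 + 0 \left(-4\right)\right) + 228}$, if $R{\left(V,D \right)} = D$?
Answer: $\frac{477}{233} - \frac{\sqrt{5}}{1398} \approx 2.0456$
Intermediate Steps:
$J = 7$ ($J = 4 - 1 \left(-3\right) = 4 - -3 = 4 + 3 = 7$)
$n{\left(T \right)} = - \frac{\sqrt{-2 + T}}{6}$
$\frac{477 + n{\left(J \right)}}{\left(5 + 0 \left(-4\right)\right) + 228} = \frac{477 - \frac{\sqrt{-2 + 7}}{6}}{\left(5 + 0 \left(-4\right)\right) + 228} = \frac{477 - \frac{\sqrt{5}}{6}}{\left(5 + 0\right) + 228} = \frac{477 - \frac{\sqrt{5}}{6}}{5 + 228} = \frac{477 - \frac{\sqrt{5}}{6}}{233} = \left(477 - \frac{\sqrt{5}}{6}\right) \frac{1}{233} = \frac{477}{233} - \frac{\sqrt{5}}{1398}$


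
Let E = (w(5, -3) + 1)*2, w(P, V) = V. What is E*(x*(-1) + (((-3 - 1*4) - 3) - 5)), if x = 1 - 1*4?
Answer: 48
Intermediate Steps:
x = -3 (x = 1 - 4 = -3)
E = -4 (E = (-3 + 1)*2 = -2*2 = -4)
E*(x*(-1) + (((-3 - 1*4) - 3) - 5)) = -4*(-3*(-1) + (((-3 - 1*4) - 3) - 5)) = -4*(3 + (((-3 - 4) - 3) - 5)) = -4*(3 + ((-7 - 3) - 5)) = -4*(3 + (-10 - 5)) = -4*(3 - 15) = -4*(-12) = 48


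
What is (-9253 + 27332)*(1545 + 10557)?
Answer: 218792058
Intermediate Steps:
(-9253 + 27332)*(1545 + 10557) = 18079*12102 = 218792058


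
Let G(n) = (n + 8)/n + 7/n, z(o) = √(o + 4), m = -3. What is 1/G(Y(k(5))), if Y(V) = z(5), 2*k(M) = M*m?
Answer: ⅙ ≈ 0.16667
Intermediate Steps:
z(o) = √(4 + o)
k(M) = -3*M/2 (k(M) = (M*(-3))/2 = (-3*M)/2 = -3*M/2)
Y(V) = 3 (Y(V) = √(4 + 5) = √9 = 3)
G(n) = 7/n + (8 + n)/n (G(n) = (8 + n)/n + 7/n = 7/n + (8 + n)/n)
1/G(Y(k(5))) = 1/((15 + 3)/3) = 1/((⅓)*18) = 1/6 = ⅙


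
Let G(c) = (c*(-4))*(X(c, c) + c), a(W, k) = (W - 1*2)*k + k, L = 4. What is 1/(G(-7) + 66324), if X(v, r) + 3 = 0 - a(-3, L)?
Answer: 1/66492 ≈ 1.5039e-5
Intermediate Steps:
a(W, k) = k + k*(-2 + W) (a(W, k) = (W - 2)*k + k = (-2 + W)*k + k = k*(-2 + W) + k = k + k*(-2 + W))
X(v, r) = 13 (X(v, r) = -3 + (0 - 4*(-1 - 3)) = -3 + (0 - 4*(-4)) = -3 + (0 - 1*(-16)) = -3 + (0 + 16) = -3 + 16 = 13)
G(c) = -4*c*(13 + c) (G(c) = (c*(-4))*(13 + c) = (-4*c)*(13 + c) = -4*c*(13 + c))
1/(G(-7) + 66324) = 1/(-4*(-7)*(13 - 7) + 66324) = 1/(-4*(-7)*6 + 66324) = 1/(168 + 66324) = 1/66492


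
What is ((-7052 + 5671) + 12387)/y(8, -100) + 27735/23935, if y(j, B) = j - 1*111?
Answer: -52114381/493061 ≈ -105.70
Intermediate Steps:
y(j, B) = -111 + j (y(j, B) = j - 111 = -111 + j)
((-7052 + 5671) + 12387)/y(8, -100) + 27735/23935 = ((-7052 + 5671) + 12387)/(-111 + 8) + 27735/23935 = (-1381 + 12387)/(-103) + 27735*(1/23935) = 11006*(-1/103) + 5547/4787 = -11006/103 + 5547/4787 = -52114381/493061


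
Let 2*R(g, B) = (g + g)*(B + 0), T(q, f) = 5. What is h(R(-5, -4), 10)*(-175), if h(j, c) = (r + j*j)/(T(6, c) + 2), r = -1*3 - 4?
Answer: -9825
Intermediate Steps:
r = -7 (r = -3 - 4 = -7)
R(g, B) = B*g (R(g, B) = ((g + g)*(B + 0))/2 = ((2*g)*B)/2 = (2*B*g)/2 = B*g)
h(j, c) = -1 + j²/7 (h(j, c) = (-7 + j*j)/(5 + 2) = (-7 + j²)/7 = (-7 + j²)*(⅐) = -1 + j²/7)
h(R(-5, -4), 10)*(-175) = (-1 + (-4*(-5))²/7)*(-175) = (-1 + (⅐)*20²)*(-175) = (-1 + (⅐)*400)*(-175) = (-1 + 400/7)*(-175) = (393/7)*(-175) = -9825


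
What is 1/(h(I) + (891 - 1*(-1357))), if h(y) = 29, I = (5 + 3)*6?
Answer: 1/2277 ≈ 0.00043917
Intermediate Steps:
I = 48 (I = 8*6 = 48)
1/(h(I) + (891 - 1*(-1357))) = 1/(29 + (891 - 1*(-1357))) = 1/(29 + (891 + 1357)) = 1/(29 + 2248) = 1/2277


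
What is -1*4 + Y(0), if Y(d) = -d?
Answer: -4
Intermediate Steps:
-1*4 + Y(0) = -1*4 - 1*0 = -4 + 0 = -4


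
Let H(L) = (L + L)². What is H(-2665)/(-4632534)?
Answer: -14204450/2316267 ≈ -6.1325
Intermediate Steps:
H(L) = 4*L² (H(L) = (2*L)² = 4*L²)
H(-2665)/(-4632534) = (4*(-2665)²)/(-4632534) = (4*7102225)*(-1/4632534) = 28408900*(-1/4632534) = -14204450/2316267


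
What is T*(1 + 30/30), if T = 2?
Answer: 4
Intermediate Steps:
T*(1 + 30/30) = 2*(1 + 30/30) = 2*(1 + 30*(1/30)) = 2*(1 + 1) = 2*2 = 4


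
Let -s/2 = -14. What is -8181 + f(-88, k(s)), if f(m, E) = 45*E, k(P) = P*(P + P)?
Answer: 62379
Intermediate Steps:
s = 28 (s = -2*(-14) = 28)
k(P) = 2*P² (k(P) = P*(2*P) = 2*P²)
-8181 + f(-88, k(s)) = -8181 + 45*(2*28²) = -8181 + 45*(2*784) = -8181 + 45*1568 = -8181 + 70560 = 62379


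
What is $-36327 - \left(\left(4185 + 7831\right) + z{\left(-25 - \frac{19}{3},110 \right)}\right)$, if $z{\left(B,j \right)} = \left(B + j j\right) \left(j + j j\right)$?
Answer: $-147406763$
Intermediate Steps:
$z{\left(B,j \right)} = \left(B + j^{2}\right) \left(j + j^{2}\right)$
$-36327 - \left(\left(4185 + 7831\right) + z{\left(-25 - \frac{19}{3},110 \right)}\right) = -36327 - \left(\left(4185 + 7831\right) + 110 \left(\left(-25 - \frac{19}{3}\right) + 110^{2} + 110^{3} + \left(-25 - \frac{19}{3}\right) 110\right)\right) = -36327 - \left(12016 + 110 \left(\left(-25 - \frac{19}{3}\right) + 12100 + 1331000 + \left(-25 - \frac{19}{3}\right) 110\right)\right) = -36327 - \left(12016 + 110 \left(- \frac{94}{3} + 12100 + 1331000 - \frac{10340}{3}\right)\right) = -36327 - \left(12016 + 110 \cdot 1339622\right) = -36327 - \left(12016 + 147358420\right) = -36327 - 147370436 = -147406763$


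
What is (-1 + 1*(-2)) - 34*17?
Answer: -581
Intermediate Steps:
(-1 + 1*(-2)) - 34*17 = (-1 - 2) - 578 = -3 - 578 = -581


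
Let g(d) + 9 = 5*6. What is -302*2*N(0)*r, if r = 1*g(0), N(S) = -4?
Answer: 50736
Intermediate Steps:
g(d) = 21 (g(d) = -9 + 5*6 = -9 + 30 = 21)
r = 21 (r = 1*21 = 21)
-302*2*N(0)*r = -302*2*(-4)*21 = -(-2416)*21 = -302*(-168) = 50736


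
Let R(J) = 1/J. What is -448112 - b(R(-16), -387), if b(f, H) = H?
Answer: -447725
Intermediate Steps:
-448112 - b(R(-16), -387) = -448112 - 1*(-387) = -448112 + 387 = -447725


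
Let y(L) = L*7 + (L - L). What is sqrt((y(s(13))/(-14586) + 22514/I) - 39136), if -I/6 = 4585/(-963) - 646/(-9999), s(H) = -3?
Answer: I*sqrt(22881703040503665368064626)/24430640806 ≈ 195.8*I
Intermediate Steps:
y(L) = 7*L (y(L) = 7*L + 0 = 7*L)
I = 10049626/356631 (I = -6*(4585/(-963) - 646/(-9999)) = -6*(4585*(-1/963) - 646*(-1/9999)) = -6*(-4585/963 + 646/9999) = -6*(-5024813/1069893) = 10049626/356631 ≈ 28.179)
sqrt((y(s(13))/(-14586) + 22514/I) - 39136) = sqrt(((7*(-3))/(-14586) + 22514/(10049626/356631)) - 39136) = sqrt((-21*(-1/14586) + 22514*(356631/10049626)) - 39136) = sqrt((7/4862 + 4014595167/5024813) - 39136) = sqrt(19518996875645/24430640806 - 39136) = sqrt(-936598561707971/24430640806) = I*sqrt(22881703040503665368064626)/24430640806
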